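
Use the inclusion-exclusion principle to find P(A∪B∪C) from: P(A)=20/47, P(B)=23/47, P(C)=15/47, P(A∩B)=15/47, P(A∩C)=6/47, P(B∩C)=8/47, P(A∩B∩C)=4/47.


P(A∪B∪C) = P(A)+P(B)+P(C) - P(AB)-P(AC)-P(BC) + P(ABC)
= 20/47+23/47+15/47 - 15/47-6/47-8/47 + 4/47
= 33/47

33/47


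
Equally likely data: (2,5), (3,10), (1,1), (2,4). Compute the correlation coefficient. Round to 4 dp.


Cov(X,Y) = 2.2500, Var(X) = 0.5000, Var(Y) = 10.5000
rho = Cov/(sqrt(VarX)*sqrt(VarY)) = 0.9820

0.9820


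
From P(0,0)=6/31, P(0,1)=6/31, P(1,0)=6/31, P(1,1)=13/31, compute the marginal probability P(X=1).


P(X=1) = P(1,0)+P(1,1) = 6/31 + 13/31 = 19/31

19/31


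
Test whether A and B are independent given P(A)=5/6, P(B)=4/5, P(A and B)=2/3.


P(A)*P(B) = 5/6*4/5 = 2/3
P(A∩B) = 2/3, which equals P(A)P(B), so independent

Yes, A and B are independent


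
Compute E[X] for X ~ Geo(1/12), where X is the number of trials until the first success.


For geometric (trials until first success), E[X] = 1/p = 1/(1/12) = 12

12


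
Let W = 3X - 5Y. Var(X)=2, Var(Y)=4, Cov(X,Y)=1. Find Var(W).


Var(3X - 5Y) = 3^2*Var(X) + (-5)^2*Var(Y) + 2*3*(-5)*Cov(X,Y)
= 9*2 + 25*4 - 30*1
= 18 + 100 - 30 = 88

88


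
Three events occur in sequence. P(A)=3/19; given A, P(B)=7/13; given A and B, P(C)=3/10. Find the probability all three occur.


P(A∩B∩C) = P(A) * P(B|A) * P(C|A∩B)
= 3/19 * 7/13 * 3/10
= 21/247 * 3/10 = 63/2470

63/2470


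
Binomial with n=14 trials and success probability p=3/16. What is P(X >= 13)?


P(X>=13) = P(X=13) + P(X=14)
= 145083393/36028797018963968 + 4782969/72057594037927936
= 294949755/72057594037927936

294949755/72057594037927936


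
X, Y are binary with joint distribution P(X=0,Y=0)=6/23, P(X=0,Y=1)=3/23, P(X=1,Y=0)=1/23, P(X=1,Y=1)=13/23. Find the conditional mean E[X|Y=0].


P(Y=0) = 7/23
E[X|Y=0] = (0*6 + 1*1)/7 = 1/7

1/7


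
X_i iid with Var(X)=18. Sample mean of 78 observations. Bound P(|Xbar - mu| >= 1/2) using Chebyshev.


Var(Xbar) = Var(X)/n = 18/78
Chebyshev: P(|Xbar-mu| >= 1/2) <= Var(Xbar)/(1/2)^2 = (3/13)/(1/4) = 12/13

12/13


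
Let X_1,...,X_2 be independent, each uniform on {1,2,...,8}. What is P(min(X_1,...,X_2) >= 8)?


P(min >= 8) = P(all X_i >= 8) = (P(X_1 >= 8))^2
= (1/8)^2 = 1/64

1/64


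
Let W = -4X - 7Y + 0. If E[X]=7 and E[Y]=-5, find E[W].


E[-4X - 7Y + 0] = -4*E[X] - 7*E[Y] + 0
= (-4)*(7) + (-7)*(-5) + (0)
= -28 + 35 + 0 = 7

7


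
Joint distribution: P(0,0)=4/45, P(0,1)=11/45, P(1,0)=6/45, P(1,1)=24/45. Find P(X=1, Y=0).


Read from table: P(X=1, Y=0) = 6/45 = 2/15

2/15


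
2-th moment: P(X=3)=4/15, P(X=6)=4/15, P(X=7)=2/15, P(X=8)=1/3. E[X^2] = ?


E[X^2] = sum(x^2 * P(x))
= 9*4/15 + 36*4/15 + 49*2/15 + 64*1/3
= 598/15

598/15


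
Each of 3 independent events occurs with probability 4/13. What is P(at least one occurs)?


P(at least one) = 1 - P(none)
P(none) = (1 - 4/13)^3 = (9/13)^3 = 729/2197
P(at least one) = 1 - 729/2197 = 1468/2197

1468/2197


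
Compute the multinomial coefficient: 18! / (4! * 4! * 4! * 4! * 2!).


18! = 6402373705728000
Denominator: 4!=24 * 4!=24 * 4!=24 * 4!=24 * 2!=2
Coefficient = 6402373705728000 / 663552 = 9648639000

9648639000


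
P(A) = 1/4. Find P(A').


P(A') = 1 - P(A) = 1 - 1/4 = 3/4

3/4


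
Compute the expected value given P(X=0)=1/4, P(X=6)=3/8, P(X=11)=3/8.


E[X] = sum(x * P(x))
= 0*1/4 + 6*3/8 + 11*3/8
= 51/8

51/8


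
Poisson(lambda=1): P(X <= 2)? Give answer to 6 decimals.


P(X<=2) = e^(-1)*1^0/0! + e^(-1)*1^1/1! + e^(-1)*1^2/2!
≈ 0.3678794412 + 0.3678794412 + 0.1839397206
= 0.9196986030
≈ 0.919699

0.919699


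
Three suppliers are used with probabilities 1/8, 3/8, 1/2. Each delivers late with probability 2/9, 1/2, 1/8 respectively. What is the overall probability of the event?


P(A) = P(A|B1)P(B1) + P(A|B2)P(B2) + P(A|B3)P(B3)
= 2/9*1/8 + 1/2*3/8 + 1/8*1/2
= 1/36 + 3/16 + 1/16 = 5/18

5/18


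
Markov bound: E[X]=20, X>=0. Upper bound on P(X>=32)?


Markov: P(X >= a) <= E[X]/a
P(X >= 32) <= 20/32 = 5/8

5/8


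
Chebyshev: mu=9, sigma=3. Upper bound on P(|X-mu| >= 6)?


k = 6/3 = 2
Chebyshev: P(|X-mu| >= k*sigma) <= 1/k^2 = 1/2^2 = 1/4

1/4


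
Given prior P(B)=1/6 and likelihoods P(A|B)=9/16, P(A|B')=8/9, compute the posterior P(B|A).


P(A) = P(A|B)P(B) + P(A|B')P(B') = 9/16*1/6 + 8/9*5/6 = 721/864
P(B|A) = P(A|B)P(B)/P(A) = (3/32)/(721/864) = 81/721

81/721


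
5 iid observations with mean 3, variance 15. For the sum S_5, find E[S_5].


E[S_n] = n*E[X_1] = 5*3 = 15

15


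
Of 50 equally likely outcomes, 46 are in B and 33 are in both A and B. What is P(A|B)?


P(A|B) = P(A∩B)/P(B) = (33/50)/(46/50) = 33/46

33/46


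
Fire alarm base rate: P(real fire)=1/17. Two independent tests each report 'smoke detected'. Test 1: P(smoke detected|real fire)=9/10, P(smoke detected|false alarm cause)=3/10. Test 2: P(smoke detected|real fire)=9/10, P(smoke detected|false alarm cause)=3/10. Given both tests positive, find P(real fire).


After test 1: P(+) = 9/10*1/17 + 3/10*16/17 = 57/170
P(B|+) = (9/170)/(57/170) = 3/19
After test 2 (use post1 as new prior): P(+) = 9/10*3/19 + 3/10*16/19 = 15/38
P(B|+,+) = (27/190)/(15/38) = 9/25

9/25


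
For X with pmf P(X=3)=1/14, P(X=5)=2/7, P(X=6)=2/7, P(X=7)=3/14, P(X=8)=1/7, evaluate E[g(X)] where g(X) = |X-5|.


E[|X-5|] = sum(g(x)*P(x))
= 2*1/14 + 0*2/7 + 1*2/7 + 2*3/14 + 3*1/7
= 9/7

9/7


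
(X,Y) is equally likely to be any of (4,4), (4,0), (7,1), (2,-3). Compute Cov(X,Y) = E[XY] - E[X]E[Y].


E[X]=17/4, E[Y]=1/2, E[XY]=17/4
Cov(X,Y) = E[XY] - E[X]E[Y] = 17/4 - 17/4*1/2 = 17/8

17/8


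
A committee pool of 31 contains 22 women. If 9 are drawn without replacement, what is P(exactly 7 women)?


P(X=7) = C(22,7)*C(9,2) / C(31,9)
= 170544*36 / 20160075
= 6139584/20160075 = 2046528/6720025

2046528/6720025


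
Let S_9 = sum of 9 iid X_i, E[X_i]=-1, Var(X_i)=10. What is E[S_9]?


E[S_n] = n*E[X_1] = 9*-1 = -9

-9


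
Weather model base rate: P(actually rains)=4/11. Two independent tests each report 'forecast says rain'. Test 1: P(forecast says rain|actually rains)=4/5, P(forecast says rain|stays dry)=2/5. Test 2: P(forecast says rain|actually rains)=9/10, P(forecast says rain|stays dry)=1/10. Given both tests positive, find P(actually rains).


After test 1: P(+) = 4/5*4/11 + 2/5*7/11 = 6/11
P(B|+) = (16/55)/(6/11) = 8/15
After test 2 (use post1 as new prior): P(+) = 9/10*8/15 + 1/10*7/15 = 79/150
P(B|+,+) = (12/25)/(79/150) = 72/79

72/79


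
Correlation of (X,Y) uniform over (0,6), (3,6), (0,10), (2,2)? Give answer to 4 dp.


Cov(X,Y) = -2.0000, Var(X) = 1.6875, Var(Y) = 8.0000
rho = Cov/(sqrt(VarX)*sqrt(VarY)) = -0.5443

-0.5443


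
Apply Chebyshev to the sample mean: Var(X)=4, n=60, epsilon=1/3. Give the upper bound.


Var(Xbar) = Var(X)/n = 4/60
Chebyshev: P(|Xbar-mu| >= 1/3) <= Var(Xbar)/(1/3)^2 = (1/15)/(1/9) = 3/5

3/5


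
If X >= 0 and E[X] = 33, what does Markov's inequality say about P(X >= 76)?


Markov: P(X >= a) <= E[X]/a
P(X >= 76) <= 33/76

33/76


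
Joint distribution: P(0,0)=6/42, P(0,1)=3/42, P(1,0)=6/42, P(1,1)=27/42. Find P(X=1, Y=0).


Read from table: P(X=1, Y=0) = 6/42 = 1/7

1/7


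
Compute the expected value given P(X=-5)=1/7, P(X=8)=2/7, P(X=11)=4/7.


E[X] = sum(x * P(x))
= -5*1/7 + 8*2/7 + 11*4/7
= 55/7

55/7


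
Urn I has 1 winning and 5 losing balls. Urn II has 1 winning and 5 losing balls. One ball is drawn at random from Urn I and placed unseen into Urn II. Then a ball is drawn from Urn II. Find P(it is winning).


P(transfer winning) = 1/6; P(transfer losing) = 5/6
If winning transferred: Urn II has 2 winning of 7, so P(winning|winning moved) = 2/7
If losing transferred: Urn II has 1 winning of 7, so P(winning|losing moved) = 1/7
By total probability: P(winning) = 1/6*2/7 + 5/6*1/7 = 1/6

1/6


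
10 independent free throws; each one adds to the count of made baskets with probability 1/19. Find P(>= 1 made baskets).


P(at least one) = 1 - P(none)
P(none) = (1 - 1/19)^10 = (18/19)^10 = 3570467226624/6131066257801
P(at least one) = 1 - 3570467226624/6131066257801 = 2560599031177/6131066257801

2560599031177/6131066257801


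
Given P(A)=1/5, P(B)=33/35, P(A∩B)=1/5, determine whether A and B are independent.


P(A)*P(B) = 1/5*33/35 = 33/175
P(A∩B) = 1/5 != 33/175, so not independent

No, A and B are not independent


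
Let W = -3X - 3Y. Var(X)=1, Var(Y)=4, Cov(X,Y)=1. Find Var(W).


Var(-3X - 3Y) = (-3)^2*Var(X) + (-3)^2*Var(Y) + 2*(-3)*(-3)*Cov(X,Y)
= 9*1 + 9*4 + 18*1
= 9 + 36 + 18 = 63

63


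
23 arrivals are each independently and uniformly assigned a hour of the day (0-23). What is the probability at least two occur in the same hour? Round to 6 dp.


P(all different) = prod((24-i)/24 for i=0..22) = 0.000000
P(at least one match) = 1 - 0.000000 = 1.000000

1.000000


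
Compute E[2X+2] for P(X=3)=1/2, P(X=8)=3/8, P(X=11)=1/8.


E[2X+2] = sum(g(x)*P(x))
= 8*1/2 + 18*3/8 + 24*1/8
= 55/4

55/4


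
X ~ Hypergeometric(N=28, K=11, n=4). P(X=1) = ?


P(X=1) = C(11,1)*C(17,3) / C(28,4)
= 11*680 / 20475
= 7480/20475 = 1496/4095

1496/4095


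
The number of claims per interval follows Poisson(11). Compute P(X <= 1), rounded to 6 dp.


P(X<=1) = e^(-11)*11^0/0! + e^(-11)*11^1/1!
≈ 0.0000167017 + 0.0001837187
= 0.0002004204
≈ 0.000200

0.000200


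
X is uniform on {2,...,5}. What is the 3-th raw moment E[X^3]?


E[X^3] = (1/4) * sum(x^3 for x=2..5)
= 224/4 = 56

56


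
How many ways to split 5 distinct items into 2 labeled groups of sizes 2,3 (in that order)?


5! = 120
Denominator: 2!=2 * 3!=6
Coefficient = 120 / 12 = 10

10


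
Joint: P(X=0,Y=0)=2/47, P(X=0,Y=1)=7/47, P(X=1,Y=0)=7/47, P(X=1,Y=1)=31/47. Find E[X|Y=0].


P(Y=0) = 9/47
E[X|Y=0] = (0*2 + 1*7)/9 = 7/9

7/9


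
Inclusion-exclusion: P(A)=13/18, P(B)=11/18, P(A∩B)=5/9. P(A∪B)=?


P(A∪B) = P(A) + P(B) - P(A∩B)
= 13/18 + 11/18 - 5/9 = 7/9

7/9


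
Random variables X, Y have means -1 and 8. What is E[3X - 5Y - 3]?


E[3X - 5Y - 3] = 3*E[X] - 5*E[Y] - 3
= (3)*(-1) + (-5)*(8) + (-3)
= -3 - 40 - 3 = -46

-46


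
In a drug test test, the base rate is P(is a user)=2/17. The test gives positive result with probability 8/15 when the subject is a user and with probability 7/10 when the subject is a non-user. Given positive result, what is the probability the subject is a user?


P(A) = P(A|B)P(B) + P(A|B')P(B') = 8/15*2/17 + 7/10*15/17 = 347/510
P(B|A) = P(A|B)P(B)/P(A) = (16/255)/(347/510) = 32/347

32/347


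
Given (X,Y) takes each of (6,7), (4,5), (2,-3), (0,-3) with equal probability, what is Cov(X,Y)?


E[X]=3, E[Y]=3/2, E[XY]=14
Cov(X,Y) = E[XY] - E[X]E[Y] = 14 - 3*3/2 = 19/2

19/2


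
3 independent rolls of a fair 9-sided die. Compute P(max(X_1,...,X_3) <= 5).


P(max <= 5) = P(all X_i <= 5) = (P(X_1 <= 5))^3
= (5/9)^3 = 125/729

125/729


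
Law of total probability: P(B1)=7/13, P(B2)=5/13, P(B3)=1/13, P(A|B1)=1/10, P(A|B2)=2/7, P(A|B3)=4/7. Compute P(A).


P(A) = P(A|B1)P(B1) + P(A|B2)P(B2) + P(A|B3)P(B3)
= 1/10*7/13 + 2/7*5/13 + 4/7*1/13
= 7/130 + 10/91 + 4/91 = 27/130

27/130


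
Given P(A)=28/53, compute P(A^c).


P(A') = 1 - P(A) = 1 - 28/53 = 25/53

25/53


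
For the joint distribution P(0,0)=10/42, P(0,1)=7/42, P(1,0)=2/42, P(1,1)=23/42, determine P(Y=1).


P(Y=1) = P(0,1)+P(1,1) = 7/42 + 23/42 = 30/42 = 5/7

5/7


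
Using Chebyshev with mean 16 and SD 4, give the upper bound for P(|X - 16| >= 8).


k = 8/4 = 2
Chebyshev: P(|X-mu| >= k*sigma) <= 1/k^2 = 1/2^2 = 1/4

1/4


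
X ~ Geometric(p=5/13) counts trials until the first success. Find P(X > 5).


P(X > 5) = P(first 5 trials all fail) = (1-p)^5 = (8/13)^5 = 32768/371293

32768/371293


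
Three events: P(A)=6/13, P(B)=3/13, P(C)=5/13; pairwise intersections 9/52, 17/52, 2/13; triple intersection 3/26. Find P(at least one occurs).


P(A∪B∪C) = P(A)+P(B)+P(C) - P(AB)-P(AC)-P(BC) + P(ABC)
= 6/13+3/13+5/13 - 9/52-17/52-2/13 + 3/26
= 7/13

7/13


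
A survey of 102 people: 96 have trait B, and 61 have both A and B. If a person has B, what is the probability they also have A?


P(A|B) = P(A∩B)/P(B) = (61/102)/(96/102) = 61/96

61/96


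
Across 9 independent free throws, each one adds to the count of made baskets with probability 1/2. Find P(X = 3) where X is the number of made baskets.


P(X=3) = C(9,3) * p^3 * (1-p)^6
= 84 * 1/8 * 1/64
= 21/128

21/128


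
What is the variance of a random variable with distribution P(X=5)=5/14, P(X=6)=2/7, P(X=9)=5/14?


E[X] = 47/7, E[X^2] = 337/7
Var(X) = E[X^2] - (E[X])^2 = 337/7 - (47/7)^2 = 150/49

150/49


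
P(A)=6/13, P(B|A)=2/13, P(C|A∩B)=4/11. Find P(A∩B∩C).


P(A∩B∩C) = P(A) * P(B|A) * P(C|A∩B)
= 6/13 * 2/13 * 4/11
= 12/169 * 4/11 = 48/1859

48/1859


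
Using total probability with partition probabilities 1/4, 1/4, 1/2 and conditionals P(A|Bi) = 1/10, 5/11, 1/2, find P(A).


P(A) = P(A|B1)P(B1) + P(A|B2)P(B2) + P(A|B3)P(B3)
= 1/10*1/4 + 5/11*1/4 + 1/2*1/2
= 1/40 + 5/44 + 1/4 = 171/440

171/440


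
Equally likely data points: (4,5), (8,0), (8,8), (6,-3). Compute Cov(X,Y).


E[X]=13/2, E[Y]=5/2, E[XY]=33/2
Cov(X,Y) = E[XY] - E[X]E[Y] = 33/2 - 13/2*5/2 = 1/4

1/4


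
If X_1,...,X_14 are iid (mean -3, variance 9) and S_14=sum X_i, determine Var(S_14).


By independence, Var(S_n) = n*Var(X_1) = 14*9 = 126

126


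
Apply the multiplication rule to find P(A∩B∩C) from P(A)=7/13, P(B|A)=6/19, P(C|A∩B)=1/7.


P(A∩B∩C) = P(A) * P(B|A) * P(C|A∩B)
= 7/13 * 6/19 * 1/7
= 42/247 * 1/7 = 6/247

6/247


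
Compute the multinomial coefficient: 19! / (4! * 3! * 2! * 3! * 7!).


19! = 121645100408832000
Denominator: 4!=24 * 3!=6 * 2!=2 * 3!=6 * 7!=5040
Coefficient = 121645100408832000 / 8709120 = 13967553600

13967553600


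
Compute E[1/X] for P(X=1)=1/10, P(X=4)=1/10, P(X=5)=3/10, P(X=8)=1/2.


E[1/X] = sum(g(x)*P(x))
= 1*1/10 + 1/4*1/10 + 1/5*3/10 + 1/8*1/2
= 99/400

99/400


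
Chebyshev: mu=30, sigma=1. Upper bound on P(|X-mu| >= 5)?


k = 5/1 = 5
Chebyshev: P(|X-mu| >= k*sigma) <= 1/k^2 = 1/5^2 = 1/25

1/25


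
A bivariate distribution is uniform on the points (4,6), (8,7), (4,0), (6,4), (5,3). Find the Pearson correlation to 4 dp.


Cov(X,Y) = 2.2000, Var(X) = 2.2400, Var(Y) = 6.0000
rho = Cov/(sqrt(VarX)*sqrt(VarY)) = 0.6001

0.6001


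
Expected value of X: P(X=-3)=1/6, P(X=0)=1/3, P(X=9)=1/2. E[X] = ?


E[X] = sum(x * P(x))
= -3*1/6 + 0*1/3 + 9*1/2
= 4

4


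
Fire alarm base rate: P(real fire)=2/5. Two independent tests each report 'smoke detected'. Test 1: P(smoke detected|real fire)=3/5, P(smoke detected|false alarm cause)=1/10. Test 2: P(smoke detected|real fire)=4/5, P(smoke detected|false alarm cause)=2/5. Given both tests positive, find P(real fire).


After test 1: P(+) = 3/5*2/5 + 1/10*3/5 = 3/10
P(B|+) = (6/25)/(3/10) = 4/5
After test 2 (use post1 as new prior): P(+) = 4/5*4/5 + 2/5*1/5 = 18/25
P(B|+,+) = (16/25)/(18/25) = 8/9

8/9


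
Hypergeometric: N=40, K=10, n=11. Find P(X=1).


P(X=1) = C(10,1)*C(30,10) / C(40,11)
= 10*30045015 / 2311801440
= 300450150/2311801440 = 770385/5927696

770385/5927696


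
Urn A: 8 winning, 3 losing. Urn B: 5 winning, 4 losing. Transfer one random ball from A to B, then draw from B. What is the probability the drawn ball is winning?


P(transfer winning) = 8/11; P(transfer losing) = 3/11
If winning transferred: Urn II has 6 winning of 10, so P(winning|winning moved) = 3/5
If losing transferred: Urn II has 5 winning of 10, so P(winning|losing moved) = 1/2
By total probability: P(winning) = 8/11*3/5 + 3/11*1/2 = 63/110

63/110


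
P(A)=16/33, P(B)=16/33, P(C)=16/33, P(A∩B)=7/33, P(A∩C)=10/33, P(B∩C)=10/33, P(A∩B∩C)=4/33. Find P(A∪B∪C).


P(A∪B∪C) = P(A)+P(B)+P(C) - P(AB)-P(AC)-P(BC) + P(ABC)
= 16/33+16/33+16/33 - 7/33-10/33-10/33 + 4/33
= 25/33

25/33


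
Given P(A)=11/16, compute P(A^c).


P(A') = 1 - P(A) = 1 - 11/16 = 5/16

5/16


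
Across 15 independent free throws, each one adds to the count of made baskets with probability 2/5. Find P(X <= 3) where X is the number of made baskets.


P(X<=3) = P(X=0) + P(X=1) + P(X=2) + P(X=3)
= 14348907/30517578125 + 28697814/6103515625 + 133923132/6103515625 + 386889048/6103515625
= 2761898877/30517578125

2761898877/30517578125


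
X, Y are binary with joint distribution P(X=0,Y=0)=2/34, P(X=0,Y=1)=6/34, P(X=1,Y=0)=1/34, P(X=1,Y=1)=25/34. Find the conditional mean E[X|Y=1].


P(Y=1) = 31/34
E[X|Y=1] = (0*6 + 1*25)/31 = 25/31

25/31


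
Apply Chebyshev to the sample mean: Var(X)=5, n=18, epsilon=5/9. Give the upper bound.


Var(Xbar) = Var(X)/n = 5/18
Chebyshev: P(|Xbar-mu| >= 5/9) <= Var(Xbar)/(5/9)^2 = (5/18)/(25/81) = 9/10

9/10


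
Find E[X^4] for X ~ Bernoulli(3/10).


For Bernoulli: X in {0,1}
E[X^4] = 0^4*(1-3/10) + 1^4*3/10 = 3/10

3/10


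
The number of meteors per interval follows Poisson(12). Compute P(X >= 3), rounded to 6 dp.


P(X>=3) = 1 - P(X<=2) = 1 - (e^(-12)*12^0/0! + e^(-12)*12^1/1! + e^(-12)*12^2/2!)
≈ 1 - (0.0000061442 + 0.0000737305 + 0.0004423833)
= 1 - 0.0005222580 = 0.9994777420
≈ 0.999478

0.999478


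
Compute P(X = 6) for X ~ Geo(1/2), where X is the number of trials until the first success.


P(X=6) = (1-p)^5 * p = (1/2)^5 * 1/2
= 1/32 * 1/2 = 1/64

1/64


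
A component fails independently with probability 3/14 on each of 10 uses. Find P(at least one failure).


P(at least one) = 1 - P(none)
P(none) = (1 - 3/14)^10 = (11/14)^10 = 25937424601/289254654976
P(at least one) = 1 - 25937424601/289254654976 = 263317230375/289254654976

263317230375/289254654976


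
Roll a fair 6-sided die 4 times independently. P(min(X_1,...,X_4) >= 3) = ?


P(min >= 3) = P(all X_i >= 3) = (P(X_1 >= 3))^4
= (4/6)^4 = (2/3)^4 = 16/81

16/81


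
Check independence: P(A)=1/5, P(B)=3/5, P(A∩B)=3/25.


P(A)*P(B) = 1/5*3/5 = 3/25
P(A∩B) = 3/25, which equals P(A)P(B), so independent

Yes, A and B are independent


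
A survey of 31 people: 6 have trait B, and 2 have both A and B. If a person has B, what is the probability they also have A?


P(A|B) = P(A∩B)/P(B) = (2/31)/(6/31) = 2/6 = 1/3

1/3


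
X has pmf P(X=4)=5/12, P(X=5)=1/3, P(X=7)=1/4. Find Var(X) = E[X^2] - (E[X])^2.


E[X] = 61/12, E[X^2] = 109/4
Var(X) = E[X^2] - (E[X])^2 = 109/4 - (61/12)^2 = 203/144

203/144


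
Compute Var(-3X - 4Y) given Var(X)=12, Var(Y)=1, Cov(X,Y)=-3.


Var(-3X - 4Y) = (-3)^2*Var(X) + (-4)^2*Var(Y) + 2*(-3)*(-4)*Cov(X,Y)
= 9*12 + 16*1 + 24*(-3)
= 108 + 16 - 72 = 52

52


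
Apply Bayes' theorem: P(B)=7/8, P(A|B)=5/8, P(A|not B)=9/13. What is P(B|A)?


P(A) = P(A|B)P(B) + P(A|B')P(B') = 5/8*7/8 + 9/13*1/8 = 527/832
P(B|A) = P(A|B)P(B)/P(A) = (35/64)/(527/832) = 455/527

455/527


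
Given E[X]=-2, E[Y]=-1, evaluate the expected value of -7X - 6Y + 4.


E[-7X - 6Y + 4] = -7*E[X] - 6*E[Y] + 4
= (-7)*(-2) + (-6)*(-1) + (4)
= 14 + 6 + 4 = 24

24


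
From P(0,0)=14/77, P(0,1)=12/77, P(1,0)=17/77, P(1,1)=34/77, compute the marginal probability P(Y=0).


P(Y=0) = P(0,0)+P(1,0) = 14/77 + 17/77 = 31/77

31/77


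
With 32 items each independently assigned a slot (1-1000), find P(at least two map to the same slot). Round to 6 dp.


P(all different) = prod((1000-i)/1000 for i=0..31) = 0.605748
P(at least one match) = 1 - 0.605748 = 0.394252

0.394252


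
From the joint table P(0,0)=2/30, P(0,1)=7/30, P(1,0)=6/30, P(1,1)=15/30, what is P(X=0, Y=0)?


Read from table: P(X=0, Y=0) = 2/30 = 1/15

1/15


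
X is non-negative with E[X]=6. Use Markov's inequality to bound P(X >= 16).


Markov: P(X >= a) <= E[X]/a
P(X >= 16) <= 6/16 = 3/8

3/8


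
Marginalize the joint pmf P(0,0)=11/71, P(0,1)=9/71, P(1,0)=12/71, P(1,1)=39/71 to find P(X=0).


P(X=0) = P(0,0)+P(0,1) = 11/71 + 9/71 = 20/71

20/71


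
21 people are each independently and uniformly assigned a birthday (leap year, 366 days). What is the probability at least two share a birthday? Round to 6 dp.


P(all different) = prod((366-i)/366 for i=0..20) = 0.557221
P(at least one match) = 1 - 0.557221 = 0.442779

0.442779


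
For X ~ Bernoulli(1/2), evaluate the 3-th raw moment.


For Bernoulli: X in {0,1}
E[X^3] = 0^3*(1-1/2) + 1^3*1/2 = 1/2

1/2


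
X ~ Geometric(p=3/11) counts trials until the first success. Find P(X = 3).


P(X=3) = (1-p)^2 * p = (8/11)^2 * 3/11
= 64/121 * 3/11 = 192/1331

192/1331


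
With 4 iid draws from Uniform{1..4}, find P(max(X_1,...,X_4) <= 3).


P(max <= 3) = P(all X_i <= 3) = (P(X_1 <= 3))^4
= (3/4)^4 = 81/256

81/256


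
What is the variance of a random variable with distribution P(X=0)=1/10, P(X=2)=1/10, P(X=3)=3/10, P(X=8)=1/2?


E[X] = 51/10, E[X^2] = 351/10
Var(X) = E[X^2] - (E[X])^2 = 351/10 - (51/10)^2 = 909/100

909/100


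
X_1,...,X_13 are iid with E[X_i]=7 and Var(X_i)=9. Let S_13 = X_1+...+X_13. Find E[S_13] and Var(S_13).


E[S_n] = n*mu = 13*7 = 91
Var(S_n) = n*sigma^2 = 13*9 = 117

E[S_13]=91, Var(S_13)=117


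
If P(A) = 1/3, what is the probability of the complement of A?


P(A') = 1 - P(A) = 1 - 1/3 = 2/3

2/3


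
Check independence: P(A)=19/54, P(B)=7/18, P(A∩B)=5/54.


P(A)*P(B) = 19/54*7/18 = 133/972
P(A∩B) = 5/54 != 133/972, so not independent

No, A and B are not independent


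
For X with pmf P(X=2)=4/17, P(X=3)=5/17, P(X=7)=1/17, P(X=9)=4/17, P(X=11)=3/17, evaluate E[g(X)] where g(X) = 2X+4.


E[2X+4] = sum(g(x)*P(x))
= 8*4/17 + 10*5/17 + 18*1/17 + 22*4/17 + 26*3/17
= 266/17

266/17


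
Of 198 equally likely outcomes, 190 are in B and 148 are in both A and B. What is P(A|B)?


P(A|B) = P(A∩B)/P(B) = (148/198)/(190/198) = 148/190 = 74/95

74/95


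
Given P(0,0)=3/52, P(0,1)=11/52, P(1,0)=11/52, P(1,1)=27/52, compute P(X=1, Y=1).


Read from table: P(X=1, Y=1) = 27/52

27/52


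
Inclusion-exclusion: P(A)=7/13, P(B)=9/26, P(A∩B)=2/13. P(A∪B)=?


P(A∪B) = P(A) + P(B) - P(A∩B)
= 7/13 + 9/26 - 2/13 = 19/26

19/26


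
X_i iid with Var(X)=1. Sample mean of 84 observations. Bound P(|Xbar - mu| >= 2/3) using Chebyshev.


Var(Xbar) = Var(X)/n = 1/84
Chebyshev: P(|Xbar-mu| >= 2/3) <= Var(Xbar)/(2/3)^2 = (1/84)/(4/9) = 3/112

3/112


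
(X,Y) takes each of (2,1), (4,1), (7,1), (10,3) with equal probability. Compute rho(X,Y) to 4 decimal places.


Cov(X,Y) = 2.1250, Var(X) = 9.1875, Var(Y) = 0.7500
rho = Cov/(sqrt(VarX)*sqrt(VarY)) = 0.8095

0.8095


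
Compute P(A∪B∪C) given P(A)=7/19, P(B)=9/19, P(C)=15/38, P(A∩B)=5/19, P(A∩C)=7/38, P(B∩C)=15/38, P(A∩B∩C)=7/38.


P(A∪B∪C) = P(A)+P(B)+P(C) - P(AB)-P(AC)-P(BC) + P(ABC)
= 7/19+9/19+15/38 - 5/19-7/38-15/38 + 7/38
= 11/19

11/19


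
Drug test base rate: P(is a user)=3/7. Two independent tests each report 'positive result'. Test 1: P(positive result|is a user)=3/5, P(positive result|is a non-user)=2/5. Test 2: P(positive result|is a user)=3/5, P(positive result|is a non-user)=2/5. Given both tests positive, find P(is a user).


After test 1: P(+) = 3/5*3/7 + 2/5*4/7 = 17/35
P(B|+) = (9/35)/(17/35) = 9/17
After test 2 (use post1 as new prior): P(+) = 3/5*9/17 + 2/5*8/17 = 43/85
P(B|+,+) = (27/85)/(43/85) = 27/43

27/43


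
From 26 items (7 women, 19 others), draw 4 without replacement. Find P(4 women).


P(X=4) = C(7,4)*C(19,0) / C(26,4)
= 35*1 / 14950
= 35/14950 = 7/2990

7/2990


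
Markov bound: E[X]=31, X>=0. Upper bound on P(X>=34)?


Markov: P(X >= a) <= E[X]/a
P(X >= 34) <= 31/34

31/34


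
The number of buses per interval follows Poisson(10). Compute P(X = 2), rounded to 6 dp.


P(X=2) = e^(-10) * 10^2 / 2!
≈ 0.00004539992976 * 100 / 2
≈ 0.002270

0.002270


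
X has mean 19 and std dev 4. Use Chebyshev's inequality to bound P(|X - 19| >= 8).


k = 8/4 = 2
Chebyshev: P(|X-mu| >= k*sigma) <= 1/k^2 = 1/2^2 = 1/4

1/4


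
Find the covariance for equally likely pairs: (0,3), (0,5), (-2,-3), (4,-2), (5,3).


E[X]=7/5, E[Y]=6/5, E[XY]=13/5
Cov(X,Y) = E[XY] - E[X]E[Y] = 13/5 - 7/5*6/5 = 23/25

23/25


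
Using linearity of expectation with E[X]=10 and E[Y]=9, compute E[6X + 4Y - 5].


E[6X + 4Y - 5] = 6*E[X] + 4*E[Y] - 5
= (6)*(10) + (4)*(9) + (-5)
= 60 + 36 - 5 = 91

91


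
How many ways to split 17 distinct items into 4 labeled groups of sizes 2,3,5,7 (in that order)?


17! = 355687428096000
Denominator: 2!=2 * 3!=6 * 5!=120 * 7!=5040
Coefficient = 355687428096000 / 7257600 = 49008960

49008960


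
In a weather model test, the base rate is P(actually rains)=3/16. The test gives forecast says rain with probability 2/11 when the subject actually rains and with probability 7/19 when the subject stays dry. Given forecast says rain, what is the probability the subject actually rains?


P(A) = P(A|B)P(B) + P(A|B')P(B') = 2/11*3/16 + 7/19*13/16 = 1115/3344
P(B|A) = P(A|B)P(B)/P(A) = (3/88)/(1115/3344) = 114/1115

114/1115


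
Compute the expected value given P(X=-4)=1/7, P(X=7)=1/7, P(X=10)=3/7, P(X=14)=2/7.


E[X] = sum(x * P(x))
= -4*1/7 + 7*1/7 + 10*3/7 + 14*2/7
= 61/7

61/7


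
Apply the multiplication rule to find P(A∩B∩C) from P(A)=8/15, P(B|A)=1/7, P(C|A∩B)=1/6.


P(A∩B∩C) = P(A) * P(B|A) * P(C|A∩B)
= 8/15 * 1/7 * 1/6
= 8/105 * 1/6 = 4/315

4/315


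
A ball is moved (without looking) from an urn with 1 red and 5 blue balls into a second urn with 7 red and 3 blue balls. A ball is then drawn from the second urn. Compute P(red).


P(transfer red) = 1/6; P(transfer blue) = 5/6
If red transferred: Urn II has 8 red of 11, so P(red|red moved) = 8/11
If blue transferred: Urn II has 7 red of 11, so P(red|blue moved) = 7/11
By total probability: P(red) = 1/6*8/11 + 5/6*7/11 = 43/66

43/66


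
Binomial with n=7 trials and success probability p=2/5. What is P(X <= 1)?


P(X<=1) = P(X=0) + P(X=1)
= 2187/78125 + 10206/78125
= 12393/78125

12393/78125


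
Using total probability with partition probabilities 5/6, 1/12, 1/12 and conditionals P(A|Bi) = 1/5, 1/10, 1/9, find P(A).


P(A) = P(A|B1)P(B1) + P(A|B2)P(B2) + P(A|B3)P(B3)
= 1/5*5/6 + 1/10*1/12 + 1/9*1/12
= 1/6 + 1/120 + 1/108 = 199/1080

199/1080


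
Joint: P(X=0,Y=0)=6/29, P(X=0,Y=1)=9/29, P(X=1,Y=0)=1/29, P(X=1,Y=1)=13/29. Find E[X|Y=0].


P(Y=0) = 7/29
E[X|Y=0] = (0*6 + 1*1)/7 = 1/7

1/7


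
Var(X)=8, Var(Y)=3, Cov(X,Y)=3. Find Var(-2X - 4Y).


Var(-2X - 4Y) = (-2)^2*Var(X) + (-4)^2*Var(Y) + 2*(-2)*(-4)*Cov(X,Y)
= 4*8 + 16*3 + 16*3
= 32 + 48 + 48 = 128

128


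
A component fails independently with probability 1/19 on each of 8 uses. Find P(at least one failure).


P(at least one) = 1 - P(none)
P(none) = (1 - 1/19)^8 = (18/19)^8 = 11019960576/16983563041
P(at least one) = 1 - 11019960576/16983563041 = 5963602465/16983563041

5963602465/16983563041


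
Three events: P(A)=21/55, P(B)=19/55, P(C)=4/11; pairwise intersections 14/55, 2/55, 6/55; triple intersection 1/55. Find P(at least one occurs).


P(A∪B∪C) = P(A)+P(B)+P(C) - P(AB)-P(AC)-P(BC) + P(ABC)
= 21/55+19/55+4/11 - 14/55-2/55-6/55 + 1/55
= 39/55

39/55


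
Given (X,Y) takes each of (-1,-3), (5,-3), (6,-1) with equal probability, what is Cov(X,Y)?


E[X]=10/3, E[Y]=-7/3, E[XY]=-6
Cov(X,Y) = E[XY] - E[X]E[Y] = -6 - 10/3*-7/3 = 16/9

16/9


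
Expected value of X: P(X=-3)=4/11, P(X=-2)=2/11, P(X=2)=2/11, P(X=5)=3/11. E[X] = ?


E[X] = sum(x * P(x))
= -3*4/11 - 2*2/11 + 2*2/11 + 5*3/11
= 3/11

3/11


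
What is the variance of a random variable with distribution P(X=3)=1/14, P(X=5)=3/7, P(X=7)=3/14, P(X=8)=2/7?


E[X] = 43/7, E[X^2] = 281/7
Var(X) = E[X^2] - (E[X])^2 = 281/7 - (43/7)^2 = 118/49

118/49


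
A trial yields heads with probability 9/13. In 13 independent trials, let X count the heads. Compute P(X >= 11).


P(X>=11) = P(X=11) + P(X=12) + P(X=13)
= 3012581722464/23298085122481 + 1129718145924/23298085122481 + 2541865828329/302875106592253
= 56391764117373/302875106592253

56391764117373/302875106592253


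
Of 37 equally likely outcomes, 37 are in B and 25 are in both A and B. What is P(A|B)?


P(A|B) = P(A∩B)/P(B) = (25/37)/(37/37) = 25/37

25/37


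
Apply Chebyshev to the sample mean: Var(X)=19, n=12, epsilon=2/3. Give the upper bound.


Var(Xbar) = Var(X)/n = 19/12
Chebyshev: P(|Xbar-mu| >= 2/3) <= Var(Xbar)/(2/3)^2 = (19/12)/(4/9) = 57/16
Bound exceeds 1, so trivial bound: 1

1


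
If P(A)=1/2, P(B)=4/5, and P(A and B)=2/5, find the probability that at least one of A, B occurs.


P(A∪B) = P(A) + P(B) - P(A∩B)
= 1/2 + 4/5 - 2/5 = 9/10

9/10


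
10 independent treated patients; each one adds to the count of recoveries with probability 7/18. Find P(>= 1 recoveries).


P(at least one) = 1 - P(none)
P(none) = (1 - 7/18)^10 = (11/18)^10 = 25937424601/3570467226624
P(at least one) = 1 - 25937424601/3570467226624 = 3544529802023/3570467226624

3544529802023/3570467226624


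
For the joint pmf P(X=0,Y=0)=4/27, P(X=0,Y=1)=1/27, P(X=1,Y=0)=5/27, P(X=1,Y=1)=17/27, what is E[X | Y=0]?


P(Y=0) = 9/27
E[X|Y=0] = (0*4 + 1*5)/9 = 5/9

5/9


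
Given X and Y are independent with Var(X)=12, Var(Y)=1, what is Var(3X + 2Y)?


Independence => Cov(X,Y)=0
Var(3X + 2Y) = 3^2*Var(X) + 2^2*Var(Y)
= 9*12 + 4*1 = 112

112


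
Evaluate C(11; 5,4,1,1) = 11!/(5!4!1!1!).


11! = 39916800
Denominator: 5!=120 * 4!=24 * 1!=1 * 1!=1
Coefficient = 39916800 / 2880 = 13860

13860


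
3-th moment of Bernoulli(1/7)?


For Bernoulli: X in {0,1}
E[X^3] = 0^3*(1-1/7) + 1^3*1/7 = 1/7

1/7


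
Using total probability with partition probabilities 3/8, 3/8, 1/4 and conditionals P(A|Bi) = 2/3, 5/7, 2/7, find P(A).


P(A) = P(A|B1)P(B1) + P(A|B2)P(B2) + P(A|B3)P(B3)
= 2/3*3/8 + 5/7*3/8 + 2/7*1/4
= 1/4 + 15/56 + 1/14 = 33/56

33/56


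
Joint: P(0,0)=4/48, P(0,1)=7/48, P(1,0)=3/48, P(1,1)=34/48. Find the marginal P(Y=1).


P(Y=1) = P(0,1)+P(1,1) = 7/48 + 34/48 = 41/48

41/48


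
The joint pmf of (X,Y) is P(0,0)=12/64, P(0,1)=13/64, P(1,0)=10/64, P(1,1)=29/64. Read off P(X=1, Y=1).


Read from table: P(X=1, Y=1) = 29/64

29/64


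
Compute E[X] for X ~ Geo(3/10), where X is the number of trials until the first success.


For geometric (trials until first success), E[X] = 1/p = 1/(3/10) = 10/3

10/3


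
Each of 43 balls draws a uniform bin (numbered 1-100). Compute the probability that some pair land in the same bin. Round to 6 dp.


P(all different) = prod((100-i)/100 for i=0..42) = 0.000023
P(at least one match) = 1 - 0.000023 = 0.999977

0.999977


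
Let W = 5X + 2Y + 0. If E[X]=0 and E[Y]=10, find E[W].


E[5X + 2Y + 0] = 5*E[X] + 2*E[Y] + 0
= (5)*(0) + (2)*(10) + (0)
= 0 + 20 + 0 = 20

20


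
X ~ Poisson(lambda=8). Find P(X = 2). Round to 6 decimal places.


P(X=2) = e^(-8) * 8^2 / 2!
≈ 0.0003354626279 * 64 / 2
≈ 0.010735

0.010735


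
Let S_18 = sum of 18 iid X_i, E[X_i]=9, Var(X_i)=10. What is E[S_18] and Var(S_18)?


E[S_n] = n*mu = 18*9 = 162
Var(S_n) = n*sigma^2 = 18*10 = 180

E[S_18]=162, Var(S_18)=180


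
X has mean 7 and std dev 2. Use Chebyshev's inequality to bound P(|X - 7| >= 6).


k = 6/2 = 3
Chebyshev: P(|X-mu| >= k*sigma) <= 1/k^2 = 1/3^2 = 1/9

1/9


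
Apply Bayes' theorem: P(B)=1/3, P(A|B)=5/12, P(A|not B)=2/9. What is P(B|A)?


P(A) = P(A|B)P(B) + P(A|B')P(B') = 5/12*1/3 + 2/9*2/3 = 31/108
P(B|A) = P(A|B)P(B)/P(A) = (5/36)/(31/108) = 15/31

15/31


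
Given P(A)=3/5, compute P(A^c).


P(A') = 1 - P(A) = 1 - 3/5 = 2/5

2/5


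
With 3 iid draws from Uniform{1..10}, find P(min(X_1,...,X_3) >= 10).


P(min >= 10) = P(all X_i >= 10) = (P(X_1 >= 10))^3
= (1/10)^3 = 1/1000

1/1000


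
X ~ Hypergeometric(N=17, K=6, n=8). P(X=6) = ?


P(X=6) = C(6,6)*C(11,2) / C(17,8)
= 1*55 / 24310
= 55/24310 = 1/442

1/442


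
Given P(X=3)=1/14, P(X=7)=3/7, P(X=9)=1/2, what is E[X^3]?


E[X^3] = sum(g(x)*P(x))
= 27*1/14 + 343*3/7 + 729*1/2
= 3594/7

3594/7


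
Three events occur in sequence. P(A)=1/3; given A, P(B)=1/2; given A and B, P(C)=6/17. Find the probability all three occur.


P(A∩B∩C) = P(A) * P(B|A) * P(C|A∩B)
= 1/3 * 1/2 * 6/17
= 1/6 * 6/17 = 1/17

1/17


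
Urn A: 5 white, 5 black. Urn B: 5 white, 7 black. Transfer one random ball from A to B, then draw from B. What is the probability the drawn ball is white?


P(transfer white) = 5/10 = 1/2; P(transfer black) = 1/2
If white transferred: Urn II has 6 white of 13, so P(white|white moved) = 6/13
If black transferred: Urn II has 5 white of 13, so P(white|black moved) = 5/13
By total probability: P(white) = 1/2*6/13 + 1/2*5/13 = 11/26

11/26


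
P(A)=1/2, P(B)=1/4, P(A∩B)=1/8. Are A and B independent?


P(A)*P(B) = 1/2*1/4 = 1/8
P(A∩B) = 1/8, which equals P(A)P(B), so independent

Yes, A and B are independent


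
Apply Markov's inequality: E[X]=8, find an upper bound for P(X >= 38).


Markov: P(X >= a) <= E[X]/a
P(X >= 38) <= 8/38 = 4/19

4/19


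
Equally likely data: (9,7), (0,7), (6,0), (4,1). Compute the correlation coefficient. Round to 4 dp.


Cov(X,Y) = -1.0625, Var(X) = 10.6875, Var(Y) = 10.6875
rho = Cov/(sqrt(VarX)*sqrt(VarY)) = -0.0994

-0.0994


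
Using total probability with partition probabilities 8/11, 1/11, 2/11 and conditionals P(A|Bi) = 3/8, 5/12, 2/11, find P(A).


P(A) = P(A|B1)P(B1) + P(A|B2)P(B2) + P(A|B3)P(B3)
= 3/8*8/11 + 5/12*1/11 + 2/11*2/11
= 3/11 + 5/132 + 4/121 = 499/1452

499/1452


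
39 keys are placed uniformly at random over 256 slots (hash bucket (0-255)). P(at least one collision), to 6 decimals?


P(all different) = prod((256-i)/256 for i=0..38) = 0.047281
P(at least one match) = 1 - 0.047281 = 0.952719

0.952719


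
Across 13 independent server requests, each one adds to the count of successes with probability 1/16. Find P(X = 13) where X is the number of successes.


P(X=13) = C(13,13) * p^13 * (1-p)^0
= 1 * 1/4503599627370496 * 1
= 1/4503599627370496

1/4503599627370496


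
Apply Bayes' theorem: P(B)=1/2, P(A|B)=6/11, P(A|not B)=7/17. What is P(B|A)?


P(A) = P(A|B)P(B) + P(A|B')P(B') = 6/11*1/2 + 7/17*1/2 = 179/374
P(B|A) = P(A|B)P(B)/P(A) = (3/11)/(179/374) = 102/179

102/179


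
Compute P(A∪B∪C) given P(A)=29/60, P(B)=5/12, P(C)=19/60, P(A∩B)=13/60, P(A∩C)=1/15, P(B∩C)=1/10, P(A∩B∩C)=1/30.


P(A∪B∪C) = P(A)+P(B)+P(C) - P(AB)-P(AC)-P(BC) + P(ABC)
= 29/60+5/12+19/60 - 13/60-1/15-1/10 + 1/30
= 13/15

13/15


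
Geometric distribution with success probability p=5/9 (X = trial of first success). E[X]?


For geometric (trials until first success), E[X] = 1/p = 1/(5/9) = 9/5

9/5


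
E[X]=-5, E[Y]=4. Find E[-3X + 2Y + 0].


E[-3X + 2Y + 0] = -3*E[X] + 2*E[Y] + 0
= (-3)*(-5) + (2)*(4) + (0)
= 15 + 8 + 0 = 23

23


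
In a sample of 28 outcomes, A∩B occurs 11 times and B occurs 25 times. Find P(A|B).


P(A|B) = P(A∩B)/P(B) = (11/28)/(25/28) = 11/25

11/25


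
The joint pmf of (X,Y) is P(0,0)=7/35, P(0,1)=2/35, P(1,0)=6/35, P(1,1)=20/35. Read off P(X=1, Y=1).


Read from table: P(X=1, Y=1) = 20/35 = 4/7

4/7


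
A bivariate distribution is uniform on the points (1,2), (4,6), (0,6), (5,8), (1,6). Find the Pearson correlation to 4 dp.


Cov(X,Y) = 2.0800, Var(X) = 3.7600, Var(Y) = 3.8400
rho = Cov/(sqrt(VarX)*sqrt(VarY)) = 0.5474

0.5474


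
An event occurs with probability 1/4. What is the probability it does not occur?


P(A') = 1 - P(A) = 1 - 1/4 = 3/4

3/4


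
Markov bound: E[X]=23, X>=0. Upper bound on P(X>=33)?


Markov: P(X >= a) <= E[X]/a
P(X >= 33) <= 23/33

23/33


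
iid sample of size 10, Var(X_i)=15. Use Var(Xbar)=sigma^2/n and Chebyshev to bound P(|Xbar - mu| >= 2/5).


Var(Xbar) = Var(X)/n = 15/10
Chebyshev: P(|Xbar-mu| >= 2/5) <= Var(Xbar)/(2/5)^2 = (3/2)/(4/25) = 75/8
Bound exceeds 1, so trivial bound: 1

1


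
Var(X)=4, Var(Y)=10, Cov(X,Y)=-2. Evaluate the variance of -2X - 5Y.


Var(-2X - 5Y) = (-2)^2*Var(X) + (-5)^2*Var(Y) + 2*(-2)*(-5)*Cov(X,Y)
= 4*4 + 25*10 + 20*(-2)
= 16 + 250 - 40 = 226

226


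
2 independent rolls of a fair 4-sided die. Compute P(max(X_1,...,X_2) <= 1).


P(max <= 1) = P(all X_i <= 1) = (P(X_1 <= 1))^2
= (1/4)^2 = 1/16

1/16


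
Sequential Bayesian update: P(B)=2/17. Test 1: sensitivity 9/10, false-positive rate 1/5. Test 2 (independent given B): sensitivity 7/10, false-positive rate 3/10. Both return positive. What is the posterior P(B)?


After test 1: P(+) = 9/10*2/17 + 1/5*15/17 = 24/85
P(B|+) = (9/85)/(24/85) = 3/8
After test 2 (use post1 as new prior): P(+) = 7/10*3/8 + 3/10*5/8 = 9/20
P(B|+,+) = (21/80)/(9/20) = 7/12

7/12


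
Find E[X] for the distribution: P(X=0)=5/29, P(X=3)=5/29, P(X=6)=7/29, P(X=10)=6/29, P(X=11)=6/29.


E[X] = sum(x * P(x))
= 0*5/29 + 3*5/29 + 6*7/29 + 10*6/29 + 11*6/29
= 183/29

183/29


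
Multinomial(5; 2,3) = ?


5! = 120
Denominator: 2!=2 * 3!=6
Coefficient = 120 / 12 = 10

10


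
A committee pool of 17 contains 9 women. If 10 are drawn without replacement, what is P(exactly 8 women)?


P(X=8) = C(9,8)*C(8,2) / C(17,10)
= 9*28 / 19448
= 252/19448 = 63/4862

63/4862


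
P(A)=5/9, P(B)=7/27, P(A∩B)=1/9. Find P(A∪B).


P(A∪B) = P(A) + P(B) - P(A∩B)
= 5/9 + 7/27 - 1/9 = 19/27

19/27


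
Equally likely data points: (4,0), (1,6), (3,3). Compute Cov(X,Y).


E[X]=8/3, E[Y]=3, E[XY]=5
Cov(X,Y) = E[XY] - E[X]E[Y] = 5 - 8/3*3 = -3

-3


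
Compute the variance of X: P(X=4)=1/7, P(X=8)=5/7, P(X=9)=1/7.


E[X] = 53/7, E[X^2] = 417/7
Var(X) = E[X^2] - (E[X])^2 = 417/7 - (53/7)^2 = 110/49

110/49


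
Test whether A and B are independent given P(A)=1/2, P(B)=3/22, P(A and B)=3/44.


P(A)*P(B) = 1/2*3/22 = 3/44
P(A∩B) = 3/44, which equals P(A)P(B), so independent

Yes, A and B are independent


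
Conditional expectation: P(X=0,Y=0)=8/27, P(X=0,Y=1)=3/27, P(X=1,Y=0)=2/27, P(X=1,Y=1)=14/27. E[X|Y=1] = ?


P(Y=1) = 17/27
E[X|Y=1] = (0*3 + 1*14)/17 = 14/17

14/17


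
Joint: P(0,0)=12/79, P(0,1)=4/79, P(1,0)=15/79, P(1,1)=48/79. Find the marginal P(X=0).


P(X=0) = P(0,0)+P(0,1) = 12/79 + 4/79 = 16/79

16/79


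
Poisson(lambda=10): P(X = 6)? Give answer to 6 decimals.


P(X=6) = e^(-10) * 10^6 / 6!
≈ 0.00004539992976 * 1000000 / 720
≈ 0.063055

0.063055


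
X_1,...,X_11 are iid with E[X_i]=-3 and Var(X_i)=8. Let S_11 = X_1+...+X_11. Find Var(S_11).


By independence, Var(S_n) = n*Var(X_1) = 11*8 = 88

88


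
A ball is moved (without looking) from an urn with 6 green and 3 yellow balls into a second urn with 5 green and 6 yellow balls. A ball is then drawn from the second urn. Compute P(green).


P(transfer green) = 6/9 = 2/3; P(transfer yellow) = 1/3
If green transferred: Urn II has 6 green of 12, so P(green|green moved) = 1/2
If yellow transferred: Urn II has 5 green of 12, so P(green|yellow moved) = 5/12
By total probability: P(green) = 2/3*1/2 + 1/3*5/12 = 17/36

17/36


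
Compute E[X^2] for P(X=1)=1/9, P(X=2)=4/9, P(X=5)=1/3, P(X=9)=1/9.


E[X^2] = sum(g(x)*P(x))
= 1*1/9 + 4*4/9 + 25*1/3 + 81*1/9
= 173/9

173/9


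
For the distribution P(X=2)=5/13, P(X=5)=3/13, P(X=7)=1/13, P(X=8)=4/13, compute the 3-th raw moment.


E[X^3] = sum(x^3 * P(x))
= 8*5/13 + 125*3/13 + 343*1/13 + 512*4/13
= 2806/13

2806/13


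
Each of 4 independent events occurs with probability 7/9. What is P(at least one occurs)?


P(at least one) = 1 - P(none)
P(none) = (1 - 7/9)^4 = (2/9)^4 = 16/6561
P(at least one) = 1 - 16/6561 = 6545/6561

6545/6561


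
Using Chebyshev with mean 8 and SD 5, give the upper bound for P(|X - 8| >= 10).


k = 10/5 = 2
Chebyshev: P(|X-mu| >= k*sigma) <= 1/k^2 = 1/2^2 = 1/4

1/4
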